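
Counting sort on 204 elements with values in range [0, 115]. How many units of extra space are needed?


Output array size: 204 (to store sorted result)
Count array size: 116 (one slot per possible value, range 0 to 115)
Total extra space = 204 + 116 = 320


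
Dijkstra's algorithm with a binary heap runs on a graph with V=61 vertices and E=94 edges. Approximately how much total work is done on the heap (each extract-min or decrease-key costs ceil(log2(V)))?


Dijkstra with a binary heap: each vertex is extracted once, each edge may relax once.
Each heap operation costs O(log V).
V + E = 61 + 94 = 155
ceil(log2(61)) = 6 (since 2^5 = 32 < 61 <= 64 = 2^6)
Total heap work = (V+E) * ceil(log2(V)) = 155 * 6 = 930


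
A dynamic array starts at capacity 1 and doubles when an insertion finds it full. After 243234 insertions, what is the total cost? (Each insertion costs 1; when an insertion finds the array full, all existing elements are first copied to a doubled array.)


Insertion cost: 243234 (one per element)
Resizes occur just before inserting elements 2, 3, 5, 9, ...
Elements copied at each resize: 1 + 2 + 4 + 8 + 16 + 32 + 64 + 128 + 256 + 512 + 1024 + 2048 + 4096 + 8192 + 16384 + 32768 + 65536 + 131072
Sum of copies = 262143 (geometric series: 2^k - 1)
Total = 243234 + 262143 = 505377


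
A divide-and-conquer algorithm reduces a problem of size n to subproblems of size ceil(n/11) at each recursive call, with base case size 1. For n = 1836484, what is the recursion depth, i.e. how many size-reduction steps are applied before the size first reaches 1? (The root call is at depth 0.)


Each step divides the size by 11 (rounding up); after k steps the size is ceil(n/11^k), which equals 1 exactly when 11^k >= n.
So the depth is the smallest k with 11^k >= 1836484, i.e. ceil(log_11(1836484)).
11^6 = 1771561 < 1836484 <= 19487171 = 11^7
Recursion depth = 7


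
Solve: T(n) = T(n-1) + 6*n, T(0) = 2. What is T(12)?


Expanding the recurrence:
T(12) = T(11) + 6*12
       = T(10) + 6*11 + 6*12
       ...
       = T(0) + 6*(1 + 2 + ... + 12)
       = 2 + 6 * 12*13/2
       = 2 + 6 * 78
       = 2 + 468 = 470


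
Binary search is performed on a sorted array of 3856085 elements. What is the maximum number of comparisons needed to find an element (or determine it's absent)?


Binary search halves the search space each comparison:
  Step 1: search space = 3856085 -> 1928042
  Step 2: search space = 1928042 -> 964021
  Step 3: search space = 964021 -> 482010
  Step 4: search space = 482010 -> 241005
  Step 5: search space = 241005 -> 120502
  Step 6: search space = 120502 -> 60251
  Step 7: search space = 60251 -> 30125
  Step 8: search space = 30125 -> 15062
  Step 9: search space = 15062 -> 7531
  Step 10: search space = 7531 -> 3765
  Step 11: search space = 3765 -> 1882
  Step 12: search space = 1882 -> 941
  Step 13: search space = 941 -> 470
  Step 14: search space = 470 -> 235
  Step 15: search space = 235 -> 117
  Step 16: search space = 117 -> 58
  Step 17: search space = 58 -> 29
  Step 18: search space = 29 -> 14
  Step 19: search space = 14 -> 7
  Step 20: search space = 7 -> 3
  Step 21: search space = 3 -> 1
  Step 22: search space = 1 (final check)
Maximum comparisons = floor(log2(3856085)) + 1 = 21 + 1 = 22


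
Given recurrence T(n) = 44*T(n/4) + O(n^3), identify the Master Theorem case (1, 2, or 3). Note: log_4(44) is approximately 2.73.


Master Theorem parameters: a=44, b=4, c=3
log_b(a) = 2.73
Compare b^c with a: 4^3 = 64 > 44, so c > log_b(a).
Comparing c=3 vs log_b(a)=2.73:
3 > 2.73 => Case 3
Result: T(n) = O(n^3)
Master Theorem case = 3


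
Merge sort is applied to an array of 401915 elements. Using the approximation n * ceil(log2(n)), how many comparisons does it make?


Merge sort divides the array into halves recursively.
Number of levels = ceil(log2(401915)) = 19
At each level, approximately n = 401915 comparisons are needed for merging.
Total comparisons ~ n * ceil(log2(n)) = 401915 * 19 = 7636385


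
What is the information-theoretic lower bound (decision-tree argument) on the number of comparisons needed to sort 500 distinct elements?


A binary decision tree of height h has at most 2^h leaves and needs at least n! of them, so h >= ceil(log2(n!)).
500! is far too large to multiply out, so use Stirling's series:
  ln(n!) ~ n ln n - n + (1/2) ln(2 pi n) + 1/(12n)  (error below 1/(360 n^3), negligible here)
  ln(500) = 6.2146081
  n ln n = 500 * 6.2146081 = 3107.3041
  (1/2) ln(2 pi * 500) = (1/2) ln(3141.5927) = 4.0262
  1/(12*500) = 0.0002
  ln(500!) ~ 3107.3041 - 500 + 4.0262 + 0.0002 = 2611.3305
Convert to base 2: log2(500!) = 2611.3305 / ln 2 = 2611.3305 / 0.69314718 = 3767.3536
ceil(3767.3536) = 3768


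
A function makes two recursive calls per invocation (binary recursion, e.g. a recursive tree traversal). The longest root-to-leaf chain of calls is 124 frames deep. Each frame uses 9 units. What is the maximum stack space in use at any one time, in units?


Binary recursion: the two calls run one after the other, so only one root-to-leaf chain of frames is on the stack at a time.
Maximum depth (longest chain) = 124 frames
Each frame = 9 units
Max stack space = 124 * 9 = 1116


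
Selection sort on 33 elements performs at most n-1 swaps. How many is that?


Each of the 32 passes places one element in its final position.
Pass 1: swap minimum into position 0
Pass 2: swap minimum of remaining into position 1
...
Pass 32: last two elements, one swap
Maximum swaps = 33 - 1 = 32


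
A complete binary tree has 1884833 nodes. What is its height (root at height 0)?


In a complete binary tree, level k holds nodes 2^k .. 2^(k+1)-1 (1-indexed).
Height = floor(log2(n)) = floor(log2(1884833)) = 20
Check: 2^20 = 1048576 <= 1884833 < 2097152 = 2^21


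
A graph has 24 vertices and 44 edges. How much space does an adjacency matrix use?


Adjacency matrix: V x V grid of entries
Space = V^2 = 24^2 = 24 * 24 = 576


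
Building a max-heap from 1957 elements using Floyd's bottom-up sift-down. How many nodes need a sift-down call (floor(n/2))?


In a heap of 1957 elements (0-indexed array):
  Last element index: 1956
  Parent of last element: floor((1956 - 1) / 2) = 977
  Internal nodes: indices 0 to 977
  Count = floor(1957/2) = 978


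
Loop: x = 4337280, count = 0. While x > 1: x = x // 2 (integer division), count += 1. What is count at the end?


The variable x halves each step:
x = 4337280 -> 2168640 -> 1084320 -> 542160 -> 271080 -> 135540 -> 67770 -> 33885 -> 16942 -> 8471 -> 4235 -> 2117 -> 1058 -> 529 -> 264 -> 132 -> 66 -> 33 -> 16 -> 8 -> 4 -> 2 -> 1
Number of halvings = floor(log2(4337280)) = 22


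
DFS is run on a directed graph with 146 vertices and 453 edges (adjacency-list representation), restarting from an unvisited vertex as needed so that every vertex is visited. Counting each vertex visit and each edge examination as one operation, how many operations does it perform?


A full DFS traversal processes each vertex exactly once (push/pop on stack).
Each directed edge is examined once.
V = 146, E = 453
V + E = 599


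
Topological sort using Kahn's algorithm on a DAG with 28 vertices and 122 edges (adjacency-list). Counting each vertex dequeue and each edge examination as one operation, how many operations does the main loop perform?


Kahn's algorithm:
  1. Compute in-degrees: O(V + E)
  2. Process queue: each vertex dequeued once (O(V))
     each edge examined once (O(E))
Total = V + E = 28 + 122 = 150


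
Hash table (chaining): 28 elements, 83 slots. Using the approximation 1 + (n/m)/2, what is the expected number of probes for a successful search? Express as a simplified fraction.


Computing expected probes:
alpha = 28/83
= 1 + alpha/2
= 1 + 28/(2*83)
= (2*83 + 28) / (2*83)
= 194/166 = 97/83


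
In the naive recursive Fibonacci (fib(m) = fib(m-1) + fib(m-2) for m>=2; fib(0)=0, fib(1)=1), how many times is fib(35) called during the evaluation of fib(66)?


Let N(m) = number of times fib(m) is called while evaluating fib(66).
N(66) = 1 (the initial call).
N(65) = 1 (only fib(66) calls it).
For 1 <= m <= 64: fib(m) is called by fib(m+1) and fib(m+2), so
  N(m) = N(m+1) + N(m+2).
fib(0) is called only by fib(2), so N(0) = N(2).
Walk down from m=66:
  N(66)=1, N(65)=1, N(64)=2, N(63)=3, N(62)=5, N(61)=8, N(60)=13, N(59)=21, N(58)=34, N(57)=55, N(56)=89, N(55)=144, N(54)=233, N(53)=377, N(52)=610, N(51)=987, N(50)=1597, N(49)=2584, N(48)=4181, N(47)=6765, N(46)=10946, N(45)=17711, N(44)=28657, N(43)=46368, N(42)=75025, N(41)=121393, N(40)=196418, N(39)=317811, N(38)=514229, N(37)=832040, N(36)=1346269, N(35)=2178309
N(35) = 2178309


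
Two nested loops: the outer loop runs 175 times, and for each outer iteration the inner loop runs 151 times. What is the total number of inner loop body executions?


Outer loop: 175 iterations
Inner loop: 151 iterations per outer iteration
Total = 175 * 151 = 26425


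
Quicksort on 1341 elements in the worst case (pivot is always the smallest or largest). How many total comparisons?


In the worst case, each partition step picks the worst pivot:
  Partition 1: 1340 comparisons (n-1 elements to compare)
  Partition 2: 1339 comparisons
  Partition 3: 1338 comparisons
  Partition 4: 1337 comparisons
  Partition 5: 1336 comparisons
  ...
  Last partition: 0 comparisons
Total = (n-1) + (n-2) + ... + 1 + 0 = n*(n-1)/2
= 1341*1340/2 = 898470


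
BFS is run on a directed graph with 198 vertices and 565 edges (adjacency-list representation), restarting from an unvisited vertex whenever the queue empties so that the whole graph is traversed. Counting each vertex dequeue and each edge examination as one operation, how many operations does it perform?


A full BFS traversal dequeues each vertex exactly once and examines each directed edge exactly once.
V = 198 (vertex processing cost)
E = 565 (edge examination cost)
Total operations proportional to V + E = 198 + 565 = 763


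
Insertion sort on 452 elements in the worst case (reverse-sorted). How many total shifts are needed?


In the worst case (reverse-sorted), each element shifts past all previous:
  Element 1: 1 shifts
  Element 2: 2 shifts
  Element 3: 3 shifts
  Element 4: 4 shifts
  Element 5: 5 shifts
  ...
  Element 451: 451 shifts
Total = 1 + 2 + ... + 451
= 452*(452-1)/2 = 101926


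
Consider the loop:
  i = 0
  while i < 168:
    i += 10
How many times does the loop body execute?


Starting at i = 0, each iteration adds 10.
Iterations until i >= 168:
  Iteration 1: i = 0 -> i = 10
  Iteration 2: i = 10 -> i = 20
  Iteration 3: i = 20 -> i = 30
  Iteration 4: i = 30 -> i = 40
  Iteration 5: i = 40 -> i = 50
  Iteration 6: i = 50 -> i = 60
  Iteration 7: i = 60 -> i = 70
  Iteration 8: i = 70 -> i = 80
  ... continuing ...
Total iterations = ceil(168/10) = 17


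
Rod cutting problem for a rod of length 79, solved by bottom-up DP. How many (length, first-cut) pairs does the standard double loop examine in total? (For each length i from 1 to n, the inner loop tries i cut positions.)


For each subproblem length i = 1..79, the inner loop considers i possible first cuts.
Total = 1 + 2 + ... + 79
= 79*(79+1)/2
= 79*80/2 = 3160


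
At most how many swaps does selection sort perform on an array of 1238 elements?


Each of the 1237 passes places one element in its final position.
Pass 1: swap minimum into position 0
Pass 2: swap minimum of remaining into position 1
...
Pass 1237: last two elements, one swap
Maximum swaps = 1238 - 1 = 1237


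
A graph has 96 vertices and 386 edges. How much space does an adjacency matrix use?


Adjacency matrix: V x V grid of entries
Space = V^2 = 96^2 = 96 * 96 = 9216


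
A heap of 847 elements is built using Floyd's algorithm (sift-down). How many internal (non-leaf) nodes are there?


Leaf nodes occupy roughly half the array.
Sift-down is called for each internal node, starting from the last one.
Internal nodes = floor(n/2) = floor(847/2) = 423


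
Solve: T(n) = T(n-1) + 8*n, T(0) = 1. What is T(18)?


Expanding the recurrence:
T(18) = T(17) + 8*18
       = T(16) + 8*17 + 8*18
       ...
       = T(0) + 8*(1 + 2 + ... + 18)
       = 1 + 8 * 18*19/2
       = 1 + 8 * 171
       = 1 + 1368 = 1369


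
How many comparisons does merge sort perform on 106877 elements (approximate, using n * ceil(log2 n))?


Recursion depth: ceil(log2(106877)) = 17
Each recursion level merges n = 106877 elements
Total = 106877 * 17 = 1816909


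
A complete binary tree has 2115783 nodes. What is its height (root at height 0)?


In a complete binary tree, level k holds nodes 2^k .. 2^(k+1)-1 (1-indexed).
Height = floor(log2(n)) = floor(log2(2115783)) = 21
Check: 2^21 = 2097152 <= 2115783 < 4194304 = 2^22


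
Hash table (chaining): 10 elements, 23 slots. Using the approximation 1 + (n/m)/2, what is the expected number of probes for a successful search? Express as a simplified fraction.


Computing expected probes:
alpha = 10/23
= 1 + alpha/2
= 1 + 10/(2*23)
= (2*23 + 10) / (2*23)
= 56/46 = 28/23


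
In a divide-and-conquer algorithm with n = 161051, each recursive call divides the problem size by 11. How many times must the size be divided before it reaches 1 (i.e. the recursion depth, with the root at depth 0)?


Number of divisions = log_11(161051)
Sizes: 161051 -> 14641 -> 1331 -> 121 -> 11 -> 1 (5 divisions)
Recursion depth = 5


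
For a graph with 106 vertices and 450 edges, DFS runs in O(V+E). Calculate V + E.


A full DFS traversal visits each vertex once and examines each edge once.
V = 106
E = 450
Sum = 106 + 450 = 556


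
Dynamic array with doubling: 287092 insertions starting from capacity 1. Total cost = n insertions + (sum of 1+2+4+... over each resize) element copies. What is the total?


n = 287092
Insertion costs: 287092
Resizes copy 1, 2, 4, ... up to the largest power of 2 that is <= n-1 = 287091, i.e. 262144.
Copy costs = 1 + 2 + 4 + 8 + 16 + 32 + 64 + 128 + 256 + 512 + 1024 + 2048 + 4096 + 8192 + 16384 + 32768 + 65536 + 131072 + 262144 = 524287
Total = 287092 + 524287 = 811379


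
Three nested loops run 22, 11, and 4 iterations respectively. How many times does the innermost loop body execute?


Loop 1 (outermost): 22 iterations
Loop 2 (middle): 11 iterations per outer
Loop 3 (innermost): 4 iterations per middle
Total = 22 * 11 * 4 = 968


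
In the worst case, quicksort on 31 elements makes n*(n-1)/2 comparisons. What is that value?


Sum of comparisons per partition:
30 + 29 + ... + 1 + 0
= 31 * (31 - 1) / 2
= 31 * 30 / 2
= 465


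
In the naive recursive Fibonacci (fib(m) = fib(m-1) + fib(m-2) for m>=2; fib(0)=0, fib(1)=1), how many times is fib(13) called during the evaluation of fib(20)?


Let N(m) = number of times fib(m) is called while evaluating fib(20).
N(20) = 1 (the initial call).
N(19) = 1 (only fib(20) calls it).
For 1 <= m <= 18: fib(m) is called by fib(m+1) and fib(m+2), so
  N(m) = N(m+1) + N(m+2).
fib(0) is called only by fib(2), so N(0) = N(2).
Walk down from m=20:
  N(20)=1, N(19)=1, N(18)=2, N(17)=3, N(16)=5, N(15)=8, N(14)=13, N(13)=21
N(13) = 21


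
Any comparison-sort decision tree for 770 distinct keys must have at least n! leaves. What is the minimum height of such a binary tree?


A binary decision tree of height h has at most 2^h leaves and needs at least n! of them, so h >= ceil(log2(n!)).
770! is far too large to multiply out, so use Stirling's series:
  ln(n!) ~ n ln n - n + (1/2) ln(2 pi n) + 1/(12n)  (error below 1/(360 n^3), negligible here)
  ln(770) = 6.6463905
  n ln n = 770 * 6.6463905 = 5117.7207
  (1/2) ln(2 pi * 770) = (1/2) ln(4838.0527) = 4.2421
  1/(12*770) = 0.0001
  ln(770!) ~ 5117.7207 - 770 + 4.2421 + 0.0001 = 4351.9629
Convert to base 2: log2(770!) = 4351.9629 / ln 2 = 4351.9629 / 0.69314718 = 6278.5553
ceil(6278.5553) = 6279


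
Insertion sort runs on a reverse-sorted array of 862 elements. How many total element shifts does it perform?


Sum of shifts = 1 + 2 + 3 + ... + 861
= 862 * 861 / 2
= 742182 / 2
= 371091


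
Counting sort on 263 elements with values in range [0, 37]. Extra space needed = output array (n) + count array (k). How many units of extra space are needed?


Output array size: 263 (to store sorted result)
Count array size: 38 (one slot per possible value, range 0 to 37)
Total extra space = 263 + 38 = 301


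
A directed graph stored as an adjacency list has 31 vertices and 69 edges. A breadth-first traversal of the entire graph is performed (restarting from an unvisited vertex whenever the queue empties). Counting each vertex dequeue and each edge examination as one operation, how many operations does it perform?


A full BFS traversal dequeues each vertex once and examines each edge once.
Vertex visits: 31
Edge visits: 69
V + E = 31 + 69 = 100


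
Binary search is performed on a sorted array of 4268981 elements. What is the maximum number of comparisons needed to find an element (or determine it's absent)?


Binary search halves the search space each comparison:
  Step 1: search space = 4268981 -> 2134490
  Step 2: search space = 2134490 -> 1067245
  Step 3: search space = 1067245 -> 533622
  Step 4: search space = 533622 -> 266811
  Step 5: search space = 266811 -> 133405
  Step 6: search space = 133405 -> 66702
  Step 7: search space = 66702 -> 33351
  Step 8: search space = 33351 -> 16675
  Step 9: search space = 16675 -> 8337
  Step 10: search space = 8337 -> 4168
  Step 11: search space = 4168 -> 2084
  Step 12: search space = 2084 -> 1042
  Step 13: search space = 1042 -> 521
  Step 14: search space = 521 -> 260
  Step 15: search space = 260 -> 130
  Step 16: search space = 130 -> 65
  Step 17: search space = 65 -> 32
  Step 18: search space = 32 -> 16
  Step 19: search space = 16 -> 8
  Step 20: search space = 8 -> 4
  Step 21: search space = 4 -> 2
  Step 22: search space = 2 -> 1
  Step 23: search space = 1 (final check)
Maximum comparisons = floor(log2(4268981)) + 1 = 22 + 1 = 23


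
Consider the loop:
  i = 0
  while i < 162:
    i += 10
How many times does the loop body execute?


Starting at i = 0, each iteration adds 10.
Iterations until i >= 162:
  Iteration 1: i = 0 -> i = 10
  Iteration 2: i = 10 -> i = 20
  Iteration 3: i = 20 -> i = 30
  Iteration 4: i = 30 -> i = 40
  Iteration 5: i = 40 -> i = 50
  Iteration 6: i = 50 -> i = 60
  Iteration 7: i = 60 -> i = 70
  Iteration 8: i = 70 -> i = 80
  ... continuing ...
Total iterations = ceil(162/10) = 17


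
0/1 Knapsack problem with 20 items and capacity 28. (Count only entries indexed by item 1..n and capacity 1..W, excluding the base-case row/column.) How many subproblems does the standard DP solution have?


The DP table is indexed by (item, capacity).
Rows: 20 items
Columns: 28 capacity values (1 to W)
Total subproblems = 20 * 28 = 560


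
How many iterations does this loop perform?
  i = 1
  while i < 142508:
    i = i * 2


The loop variable doubles each iteration:
i = 1 -> 2 -> 4 -> 8 -> 16 -> 32 -> 64 -> 128 -> 256 -> 512 -> 1024 -> 2048 -> 4096 -> 8192 -> 16384 -> 32768 -> 65536 -> 131072 -> 262144 (stop, 262144 >= 142508)
Number of doublings = ceil(log2(142508)) = 18


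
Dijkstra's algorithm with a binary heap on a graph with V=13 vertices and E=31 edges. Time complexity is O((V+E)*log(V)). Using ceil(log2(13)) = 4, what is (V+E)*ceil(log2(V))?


Dijkstra with a binary heap: each vertex is extracted once, each edge may relax once.
Each heap operation costs O(log V).
V + E = 13 + 31 = 44
ceil(log2(13)) = 4 (since 2^3 = 8 < 13 <= 16 = 2^4)
Total heap work = (V+E) * ceil(log2(V)) = 44 * 4 = 176


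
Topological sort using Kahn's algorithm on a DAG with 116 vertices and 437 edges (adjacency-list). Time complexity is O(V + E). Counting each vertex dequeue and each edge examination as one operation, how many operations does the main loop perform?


Kahn's algorithm:
  1. Compute in-degrees: O(V + E)
  2. Process queue: each vertex dequeued once (O(V))
     each edge examined once (O(E))
Total = V + E = 116 + 437 = 553


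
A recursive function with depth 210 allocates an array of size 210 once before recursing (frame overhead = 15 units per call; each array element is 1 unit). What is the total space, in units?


Array allocation: 210 units (allocated once)
Stack frames: 210 deep * 15 per frame = 3150 units
Total = 210 + 3150 = 3360


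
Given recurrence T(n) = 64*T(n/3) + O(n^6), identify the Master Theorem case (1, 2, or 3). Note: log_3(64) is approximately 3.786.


Master Theorem parameters: a=64, b=3, c=6
log_b(a) = 3.786
Compare b^c with a: 3^6 = 729 > 64, so c > log_b(a).
Comparing c=6 vs log_b(a)=3.786:
6 > 3.786 => Case 3
Result: T(n) = O(n^6)
Master Theorem case = 3


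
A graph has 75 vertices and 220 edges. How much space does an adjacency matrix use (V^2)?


Adjacency matrix: V x V grid of entries
Space = V^2 = 75^2 = 75 * 75 = 5625


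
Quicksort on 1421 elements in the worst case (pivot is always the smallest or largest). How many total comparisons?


In the worst case, each partition step picks the worst pivot:
  Partition 1: 1420 comparisons (n-1 elements to compare)
  Partition 2: 1419 comparisons
  Partition 3: 1418 comparisons
  Partition 4: 1417 comparisons
  Partition 5: 1416 comparisons
  ...
  Last partition: 0 comparisons
Total = (n-1) + (n-2) + ... + 1 + 0 = n*(n-1)/2
= 1421*1420/2 = 1008910


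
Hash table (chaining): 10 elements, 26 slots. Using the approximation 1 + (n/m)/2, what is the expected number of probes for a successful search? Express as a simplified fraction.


Computing expected probes:
alpha = 10/26
= 1 + alpha/2
= 1 + 10/(2*26)
= (2*26 + 10) / (2*26)
= 62/52 = 31/26


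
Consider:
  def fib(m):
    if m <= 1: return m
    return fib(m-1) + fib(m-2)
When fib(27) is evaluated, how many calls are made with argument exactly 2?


Let N(m) = number of times fib(m) is called while evaluating fib(27).
N(27) = 1 (the initial call).
N(26) = 1 (only fib(27) calls it).
For 1 <= m <= 25: fib(m) is called by fib(m+1) and fib(m+2), so
  N(m) = N(m+1) + N(m+2).
fib(0) is called only by fib(2), so N(0) = N(2).
Walk down from m=27:
  N(27)=1, N(26)=1, N(25)=2, N(24)=3, N(23)=5, N(22)=8, N(21)=13, N(20)=21, N(19)=34, N(18)=55, N(17)=89, N(16)=144, N(15)=233, N(14)=377, N(13)=610, N(12)=987, N(11)=1597, N(10)=2584, N(9)=4181, N(8)=6765, N(7)=10946, N(6)=17711, N(5)=28657, N(4)=46368, N(3)=75025, N(2)=121393
N(2) = 121393


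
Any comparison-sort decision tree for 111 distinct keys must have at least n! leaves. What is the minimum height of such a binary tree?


A binary decision tree of height h has at most 2^h leaves and needs at least n! of them, so h >= ceil(log2(n!)).
111! is far too large to multiply out, so use Stirling's series:
  ln(n!) ~ n ln n - n + (1/2) ln(2 pi n) + 1/(12n)  (error below 1/(360 n^3), negligible here)
  ln(111) = 4.7095302
  n ln n = 111 * 4.7095302 = 522.7579
  (1/2) ln(2 pi * 111) = (1/2) ln(697.4336) = 3.2737
  1/(12*111) = 0.0008
  ln(111!) ~ 522.7579 - 111 + 3.2737 + 0.0008 = 415.0324
Convert to base 2: log2(111!) = 415.0324 / ln 2 = 415.0324 / 0.69314718 = 598.7652
ceil(598.7652) = 599


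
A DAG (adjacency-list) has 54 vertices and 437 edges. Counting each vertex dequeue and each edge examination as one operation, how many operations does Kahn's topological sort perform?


V = 54 (vertex processing)
E = 437 (edge processing)
V + E = 54 + 437 = 491


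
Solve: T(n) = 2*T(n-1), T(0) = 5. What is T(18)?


Unrolling:
T(18) = 2*T(17) = 2^2*T(16) = ... = 2^18*T(0)
= 2^18 * 5
= 262144 * 5 = 1310720


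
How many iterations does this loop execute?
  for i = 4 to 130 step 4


The loop variable i takes values starting at 4 and increments by 4 each iteration.
Sequence: i = 4, 8, 12, 16, 20, 24, 28, 32, 36, ...
The upper bound 130 is inclusive, so the count is floor((last - first) / step) + 1:
floor((130 - 4) / 4) + 1 = floor(126/4) + 1 = 31 + 1 = 32


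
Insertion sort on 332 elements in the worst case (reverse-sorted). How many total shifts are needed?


In the worst case (reverse-sorted), each element shifts past all previous:
  Element 1: 1 shifts
  Element 2: 2 shifts
  Element 3: 3 shifts
  Element 4: 4 shifts
  Element 5: 5 shifts
  ...
  Element 331: 331 shifts
Total = 1 + 2 + ... + 331
= 332*(332-1)/2 = 54946


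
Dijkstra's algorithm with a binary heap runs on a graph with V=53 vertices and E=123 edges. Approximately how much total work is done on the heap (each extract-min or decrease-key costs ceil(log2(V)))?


Dijkstra with a binary heap: each vertex is extracted once, each edge may relax once.
Each heap operation costs O(log V).
V + E = 53 + 123 = 176
ceil(log2(53)) = 6 (since 2^5 = 32 < 53 <= 64 = 2^6)
Total heap work = (V+E) * ceil(log2(V)) = 176 * 6 = 1056


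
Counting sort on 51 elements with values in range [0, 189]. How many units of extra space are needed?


Output array size: 51 (to store sorted result)
Count array size: 190 (one slot per possible value, range 0 to 189)
Total extra space = 51 + 190 = 241


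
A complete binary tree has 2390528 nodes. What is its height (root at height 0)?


In a complete binary tree, level k holds nodes 2^k .. 2^(k+1)-1 (1-indexed).
Height = floor(log2(n)) = floor(log2(2390528)) = 21
Check: 2^21 = 2097152 <= 2390528 < 4194304 = 2^22


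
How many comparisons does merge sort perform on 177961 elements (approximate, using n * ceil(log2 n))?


Recursion depth: ceil(log2(177961)) = 18
Each recursion level merges n = 177961 elements
Total = 177961 * 18 = 3203298


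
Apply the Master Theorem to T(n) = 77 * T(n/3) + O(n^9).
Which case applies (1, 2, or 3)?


The Master Theorem: T(n) = a*T(n/b) + O(n^c)
  a = 77, b = 3, c = 9
log_b(a) = log_3(77) ~ 3.954
Compare b^c with a: 3^9 = 19683 > 77, so c > log_b(a).
Since c > log_b(a), Case 3 applies.
T(n) = O(n^9)
Master Theorem case = 3


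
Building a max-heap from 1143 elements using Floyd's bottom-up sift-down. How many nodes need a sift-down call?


In a heap of 1143 elements (0-indexed array):
  Last element index: 1142
  Parent of last element: floor((1142 - 1) / 2) = 570
  Internal nodes: indices 0 to 570
  Count = floor(1143/2) = 571


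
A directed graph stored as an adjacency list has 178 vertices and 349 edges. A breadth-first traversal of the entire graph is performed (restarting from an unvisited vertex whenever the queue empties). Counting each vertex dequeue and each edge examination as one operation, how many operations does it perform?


A full BFS traversal dequeues each vertex once and examines each edge once.
Vertex visits: 178
Edge visits: 349
V + E = 178 + 349 = 527


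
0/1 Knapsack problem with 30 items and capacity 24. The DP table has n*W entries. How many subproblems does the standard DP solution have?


The DP table is indexed by (item, capacity).
Rows: 30 items
Columns: 24 capacity values (1 to W)
Total subproblems = 30 * 24 = 720


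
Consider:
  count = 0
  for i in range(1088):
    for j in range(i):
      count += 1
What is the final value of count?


For each i, the inner loop runs i times:
  i=0: inner runs 0 times
  i=1: inner runs 1 time
  i=2: inner runs 2 times
  i=3: inner runs 3 times
  i=4: inner runs 4 times
  i=5: inner runs 5 times
  i=6: inner runs 6 times
  i=7: inner runs 7 times
  ...
Total = 0 + 1 + 2 + ... + 1087 = 1088*(1088-1)/2 = 591328


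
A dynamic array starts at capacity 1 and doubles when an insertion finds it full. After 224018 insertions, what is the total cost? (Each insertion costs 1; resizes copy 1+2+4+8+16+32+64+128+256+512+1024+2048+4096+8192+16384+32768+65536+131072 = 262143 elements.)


Insertion cost: 224018 (one per element)
Resizes occur just before inserting elements 2, 3, 5, 9, ...
Elements copied at each resize: 1 + 2 + 4 + 8 + 16 + 32 + 64 + 128 + 256 + 512 + 1024 + 2048 + 4096 + 8192 + 16384 + 32768 + 65536 + 131072
Sum of copies = 262143 (geometric series: 2^k - 1)
Total = 224018 + 262143 = 486161


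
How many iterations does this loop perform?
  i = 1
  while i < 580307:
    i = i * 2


The loop variable doubles each iteration:
i = 1 -> 2 -> 4 -> 8 -> 16 -> 32 -> 64 -> 128 -> 256 -> 512 -> 1024 -> 2048 -> 4096 -> 8192 -> 16384 -> 32768 -> 65536 -> 131072 -> 262144 -> 524288 -> 1048576 (stop, 1048576 >= 580307)
Number of doublings = ceil(log2(580307)) = 20


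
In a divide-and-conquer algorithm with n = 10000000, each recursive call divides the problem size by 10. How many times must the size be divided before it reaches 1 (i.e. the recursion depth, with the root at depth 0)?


Number of divisions = log_10(10000000)
Sizes: 10000000 -> 1000000 -> 100000 -> 10000 -> 1000 -> 100 -> 10 -> 1 (7 divisions)
Recursion depth = 7


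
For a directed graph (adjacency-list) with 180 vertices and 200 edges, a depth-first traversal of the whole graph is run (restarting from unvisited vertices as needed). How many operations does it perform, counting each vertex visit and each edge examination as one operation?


A full DFS traversal visits each vertex once and examines each edge once.
V = 180
E = 200
Sum = 180 + 200 = 380


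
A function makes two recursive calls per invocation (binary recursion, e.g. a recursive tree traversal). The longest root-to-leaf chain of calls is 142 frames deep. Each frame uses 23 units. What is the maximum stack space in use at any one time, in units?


Binary recursion: the two calls run one after the other, so only one root-to-leaf chain of frames is on the stack at a time.
Maximum depth (longest chain) = 142 frames
Each frame = 23 units
Max stack space = 142 * 23 = 3266


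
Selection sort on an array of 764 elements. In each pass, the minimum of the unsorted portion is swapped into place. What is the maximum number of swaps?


Selection sort performs one swap per pass:
  Pass 1: find min in positions 0 to 763, swap with position 0
  Pass 2: find min in positions 1 to 763, swap with position 1
  Pass 3: find min in positions 2 to 763, swap with position 2
  Pass 4: find min in positions 3 to 763, swap with position 3
  Pass 5: find min in positions 4 to 763, swap with position 4
  ... (758 more passes)
Total passes (and swaps) = n - 1 = 764 - 1 = 763


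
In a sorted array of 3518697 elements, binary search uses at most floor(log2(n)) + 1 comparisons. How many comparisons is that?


Halving sequence: 3518697 -> 1759348 -> 879674 -> 439837 -> 219918 -> 109959 -> 54979 -> 27489 -> 13744 -> 6872 -> 3436 -> 1718 -> 859 -> 429 -> 214 -> 107 -> 53 -> 26 -> 13 -> 6 -> 3 -> 1
Number of halvings = 21
Max comparisons = 21 + 1 = 22


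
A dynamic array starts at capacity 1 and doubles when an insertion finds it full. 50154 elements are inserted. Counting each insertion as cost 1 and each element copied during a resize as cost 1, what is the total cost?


n = 50154
Insertion costs: 50154
Resizes copy 1, 2, 4, ... up to the largest power of 2 that is <= n-1 = 50153, i.e. 32768.
Copy costs = 1 + 2 + 4 + 8 + 16 + 32 + 64 + 128 + 256 + 512 + 1024 + 2048 + 4096 + 8192 + 16384 + 32768 = 65535
Total = 50154 + 65535 = 115689


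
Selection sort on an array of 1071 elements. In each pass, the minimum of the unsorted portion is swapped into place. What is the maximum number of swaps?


Selection sort performs one swap per pass:
  Pass 1: find min in positions 0 to 1070, swap with position 0
  Pass 2: find min in positions 1 to 1070, swap with position 1
  Pass 3: find min in positions 2 to 1070, swap with position 2
  Pass 4: find min in positions 3 to 1070, swap with position 3
  Pass 5: find min in positions 4 to 1070, swap with position 4
  ... (1065 more passes)
Total passes (and swaps) = n - 1 = 1071 - 1 = 1070


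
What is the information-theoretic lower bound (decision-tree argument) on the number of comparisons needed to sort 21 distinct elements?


A binary decision tree of height h has at most 2^h leaves and needs at least n! of them, so h >= ceil(log2(n!)).
Compute 21! as a running product:
  x2 = 2, x3 = 6, x4 = 24, x5 = 120
  x6 = 720, x7 = 5040, x8 = 40320, x9 = 362880
  x10 = 3628800, x11 = 39916800, x12 = 479001600, x13 = 6227020800
  x14 = 87178291200, x15 = 1307674368000, x16 = 20922789888000, x17 = 355687428096000
  x18 = 6402373705728000, x19 = 121645100408832000, x20 = 2432902008176640000, x21 = 51090942171709440000
21! = 51090942171709440000
Bracket between powers of 2:
  2^65 = 36893488147419103232 < 51090942171709440000 <= 73786976294838206464 = 2^66
So ceil(log2(21!)) = 66


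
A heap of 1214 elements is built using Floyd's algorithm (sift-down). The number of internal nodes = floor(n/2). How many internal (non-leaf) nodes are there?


Leaf nodes occupy roughly half the array.
Sift-down is called for each internal node, starting from the last one.
Internal nodes = floor(n/2) = floor(1214/2) = 607


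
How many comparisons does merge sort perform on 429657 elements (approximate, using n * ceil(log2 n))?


Recursion depth: ceil(log2(429657)) = 19
Each recursion level merges n = 429657 elements
Total = 429657 * 19 = 8163483


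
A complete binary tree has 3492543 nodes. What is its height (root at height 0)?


In a complete binary tree, level k holds nodes 2^k .. 2^(k+1)-1 (1-indexed).
Height = floor(log2(n)) = floor(log2(3492543)) = 21
Check: 2^21 = 2097152 <= 3492543 < 4194304 = 2^22


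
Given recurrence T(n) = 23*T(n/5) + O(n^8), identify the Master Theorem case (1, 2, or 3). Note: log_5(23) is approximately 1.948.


Master Theorem parameters: a=23, b=5, c=8
log_b(a) = 1.948
Compare b^c with a: 5^8 = 390625 > 23, so c > log_b(a).
Comparing c=8 vs log_b(a)=1.948:
8 > 1.948 => Case 3
Result: T(n) = O(n^8)
Master Theorem case = 3


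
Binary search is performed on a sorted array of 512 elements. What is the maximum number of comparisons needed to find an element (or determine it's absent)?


Binary search halves the search space each comparison:
  Step 1: search space = 512 -> 256
  Step 2: search space = 256 -> 128
  Step 3: search space = 128 -> 64
  Step 4: search space = 64 -> 32
  Step 5: search space = 32 -> 16
  Step 6: search space = 16 -> 8
  Step 7: search space = 8 -> 4
  Step 8: search space = 4 -> 2
  Step 9: search space = 2 -> 1
  Step 10: search space = 1 (final check)
Maximum comparisons = floor(log2(512)) + 1 = 9 + 1 = 10


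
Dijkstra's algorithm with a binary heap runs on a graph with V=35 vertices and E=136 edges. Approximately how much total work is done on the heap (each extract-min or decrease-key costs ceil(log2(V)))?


Dijkstra with a binary heap: each vertex is extracted once, each edge may relax once.
Each heap operation costs O(log V).
V + E = 35 + 136 = 171
ceil(log2(35)) = 6 (since 2^5 = 32 < 35 <= 64 = 2^6)
Total heap work = (V+E) * ceil(log2(V)) = 171 * 6 = 1026


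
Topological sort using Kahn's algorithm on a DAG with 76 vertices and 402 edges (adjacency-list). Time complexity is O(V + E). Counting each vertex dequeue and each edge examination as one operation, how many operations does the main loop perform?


Kahn's algorithm:
  1. Compute in-degrees: O(V + E)
  2. Process queue: each vertex dequeued once (O(V))
     each edge examined once (O(E))
Total = V + E = 76 + 402 = 478


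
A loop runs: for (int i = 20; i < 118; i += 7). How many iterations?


Loop starts at i = 20, increments by 7, stops when i >= 118.
Number of iterations = ceil((118 - 20) / 7)
= ceil(98 / 7)
= 14


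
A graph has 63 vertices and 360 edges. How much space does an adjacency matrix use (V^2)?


Adjacency matrix: V x V grid of entries
Space = V^2 = 63^2 = 63 * 63 = 3969


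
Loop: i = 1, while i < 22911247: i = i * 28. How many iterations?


i multiplies by 28 each step:
i = 1 -> 28 -> 784 -> 21952 -> 614656 -> 17210368 -> 481890304 (stop)
Iterations = ceil(log_28(22911247)) = 6


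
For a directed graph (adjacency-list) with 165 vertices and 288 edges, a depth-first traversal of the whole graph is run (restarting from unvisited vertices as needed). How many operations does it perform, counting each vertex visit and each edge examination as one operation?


A full DFS traversal visits each vertex once and examines each edge once.
V = 165
E = 288
Sum = 165 + 288 = 453


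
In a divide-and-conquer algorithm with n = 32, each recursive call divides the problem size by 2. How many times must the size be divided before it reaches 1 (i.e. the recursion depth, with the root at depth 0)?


Number of divisions = log_2(32)
Sizes: 32 -> 16 -> 8 -> 4 -> 2 -> 1 (5 divisions)
Recursion depth = 5


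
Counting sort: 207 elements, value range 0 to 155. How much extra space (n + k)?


n = 207 (output array)
k = 156 (count array for 156 distinct values)
Extra space = 207 + 156 = 363


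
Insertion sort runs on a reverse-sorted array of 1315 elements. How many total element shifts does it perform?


Sum of shifts = 1 + 2 + 3 + ... + 1314
= 1315 * 1314 / 2
= 1727910 / 2
= 863955


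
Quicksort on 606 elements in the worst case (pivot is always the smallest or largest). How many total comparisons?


In the worst case, each partition step picks the worst pivot:
  Partition 1: 605 comparisons (n-1 elements to compare)
  Partition 2: 604 comparisons
  Partition 3: 603 comparisons
  Partition 4: 602 comparisons
  Partition 5: 601 comparisons
  ...
  Last partition: 0 comparisons
Total = (n-1) + (n-2) + ... + 1 + 0 = n*(n-1)/2
= 606*605/2 = 183315


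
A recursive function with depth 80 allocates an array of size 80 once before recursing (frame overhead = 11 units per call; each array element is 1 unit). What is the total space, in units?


Array allocation: 80 units (allocated once)
Stack frames: 80 deep * 11 per frame = 880 units
Total = 80 + 880 = 960


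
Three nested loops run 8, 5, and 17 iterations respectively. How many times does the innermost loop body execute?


Loop 1 (outermost): 8 iterations
Loop 2 (middle): 5 iterations per outer
Loop 3 (innermost): 17 iterations per middle
Total = 8 * 5 * 17 = 680


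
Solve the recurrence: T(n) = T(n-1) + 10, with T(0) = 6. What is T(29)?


Unrolling the recurrence:
T(29) = T(28) + 10
       = T(27) + 10 + 10
       = T(26) + 10*3
       ...
       = T(0) + 10*29
       = 6 + 290 = 296


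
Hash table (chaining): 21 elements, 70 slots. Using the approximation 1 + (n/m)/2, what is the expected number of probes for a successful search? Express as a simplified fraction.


Computing expected probes:
alpha = 21/70
= 1 + alpha/2
= 1 + 21/(2*70)
= (2*70 + 21) / (2*70)
= 161/140 = 23/20


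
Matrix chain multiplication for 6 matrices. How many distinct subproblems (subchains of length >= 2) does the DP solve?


Subproblems are indexed by (i, j) where i < j.
Number of such pairs = n*(n-1)/2
= 6 * 5 / 2
= 15


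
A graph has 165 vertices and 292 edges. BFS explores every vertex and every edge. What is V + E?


A full BFS traversal dequeues each vertex once and examines each edge once.
Vertex visits: 165
Edge visits: 292
V + E = 165 + 292 = 457


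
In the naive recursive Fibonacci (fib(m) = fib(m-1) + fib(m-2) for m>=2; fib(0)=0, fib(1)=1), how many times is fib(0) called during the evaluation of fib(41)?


Let N(m) = number of times fib(m) is called while evaluating fib(41).
N(41) = 1 (the initial call).
N(40) = 1 (only fib(41) calls it).
For 1 <= m <= 39: fib(m) is called by fib(m+1) and fib(m+2), so
  N(m) = N(m+1) + N(m+2).
fib(0) is called only by fib(2), so N(0) = N(2).
Walk down from m=41:
  N(41)=1, N(40)=1, N(39)=2, N(38)=3, N(37)=5, N(36)=8, N(35)=13, N(34)=21, N(33)=34, N(32)=55, N(31)=89, N(30)=144, N(29)=233, N(28)=377, N(27)=610, N(26)=987, N(25)=1597, N(24)=2584, N(23)=4181, N(22)=6765, N(21)=10946, N(20)=17711, N(19)=28657, N(18)=46368, N(17)=75025, N(16)=121393, N(15)=196418, N(14)=317811, N(13)=514229, N(12)=832040, N(11)=1346269, N(10)=2178309, N(9)=3524578, N(8)=5702887, N(7)=9227465, N(6)=14930352, N(5)=24157817, N(4)=39088169, N(3)=63245986, N(2)=102334155, N(1)=165580141, N(0)=N(2)=102334155
N(0) = 102334155


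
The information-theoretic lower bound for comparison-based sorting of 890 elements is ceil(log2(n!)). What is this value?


A binary decision tree of height h has at most 2^h leaves and needs at least n! of them, so h >= ceil(log2(n!)).
890! is far too large to multiply out, so use Stirling's series:
  ln(n!) ~ n ln n - n + (1/2) ln(2 pi n) + 1/(12n)  (error below 1/(360 n^3), negligible here)
  ln(890) = 6.7912215
  n ln n = 890 * 6.7912215 = 6044.1871
  (1/2) ln(2 pi * 890) = (1/2) ln(5592.0349) = 4.3145
  1/(12*890) = 0.0001
  ln(890!) ~ 6044.1871 - 890 + 4.3145 + 0.0001 = 5158.5017
Convert to base 2: log2(890!) = 5158.5017 / ln 2 = 5158.5017 / 0.69314718 = 7442.1448
ceil(7442.1448) = 7443
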